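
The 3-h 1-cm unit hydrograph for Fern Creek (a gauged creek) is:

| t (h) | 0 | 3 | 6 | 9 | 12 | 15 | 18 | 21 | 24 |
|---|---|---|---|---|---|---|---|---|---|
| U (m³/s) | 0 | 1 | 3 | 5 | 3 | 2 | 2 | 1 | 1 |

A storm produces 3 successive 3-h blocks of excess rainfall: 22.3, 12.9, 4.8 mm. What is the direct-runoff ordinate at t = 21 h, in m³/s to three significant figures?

By discrete convolution, Q_j = Σ (P_i / 10 mm) · U_{j−i}.
At t = 21 h (j=7): Q = (22.3/10)·1 + (12.9/10)·2 + (4.8/10)·2 = 5.77 m³/s.

Q ≈ 5.77 m³/s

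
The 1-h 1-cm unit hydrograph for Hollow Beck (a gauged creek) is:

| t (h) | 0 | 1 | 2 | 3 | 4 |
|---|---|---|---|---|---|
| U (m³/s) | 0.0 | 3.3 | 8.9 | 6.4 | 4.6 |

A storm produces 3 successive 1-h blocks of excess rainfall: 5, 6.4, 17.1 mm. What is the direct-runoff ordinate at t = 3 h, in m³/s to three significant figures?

Q ≈ 14.5 m³/s

By discrete convolution, Q_j = Σ (P_i / 10 mm) · U_{j−i}.
At t = 3 h (j=3): Q = (5/10)·6.4 + (6.4/10)·8.9 + (17.1/10)·3.3 = 14.5 m³/s.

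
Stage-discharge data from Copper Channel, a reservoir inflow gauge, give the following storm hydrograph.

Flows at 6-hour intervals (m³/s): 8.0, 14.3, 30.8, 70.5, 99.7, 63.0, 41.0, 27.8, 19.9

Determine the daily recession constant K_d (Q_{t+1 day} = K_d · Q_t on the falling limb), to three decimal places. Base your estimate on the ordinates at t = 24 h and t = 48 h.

K_d ≈ 0.200

Between t = 24 h and t = 48 h the flow falls from 99.7 to 19.9 m³/s over 4×6 h = 24 h.
Per-interval ratio K = (19.9/99.7)^(1/4) = 0.6684; K_d = K^(24/6) = 0.200.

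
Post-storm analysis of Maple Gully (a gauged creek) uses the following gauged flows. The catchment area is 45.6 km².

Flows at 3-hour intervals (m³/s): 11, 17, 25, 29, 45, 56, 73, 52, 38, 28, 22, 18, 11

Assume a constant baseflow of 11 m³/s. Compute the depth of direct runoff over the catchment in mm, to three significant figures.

Direct runoff: 0.0, 6.0, 14.0, 18.0, 34.0, 45.0, 62.0, 41.0, 27.0, 17.0, 11.0, 7.0, 0.0 m³/s; ΣQ_DR = 282.0 m³/s.
V = ΣQ_DR · Δt = 282.0 × 10800 s = 3.046 × 10^6 m³.
Over A = 45.6 km², depth = V / A = 66.8 mm.

d ≈ 66.8 mm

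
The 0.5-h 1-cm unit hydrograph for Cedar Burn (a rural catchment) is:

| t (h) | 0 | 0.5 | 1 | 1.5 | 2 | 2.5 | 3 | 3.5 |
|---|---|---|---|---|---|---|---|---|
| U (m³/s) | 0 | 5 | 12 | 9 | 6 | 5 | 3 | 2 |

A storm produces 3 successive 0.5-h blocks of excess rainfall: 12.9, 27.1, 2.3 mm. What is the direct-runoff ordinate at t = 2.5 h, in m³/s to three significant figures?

Q ≈ 24.8 m³/s

By discrete convolution, Q_j = Σ (P_i / 10 mm) · U_{j−i}.
At t = 2.5 h (j=5): Q = (12.9/10)·5 + (27.1/10)·6 + (2.3/10)·9 = 24.8 m³/s.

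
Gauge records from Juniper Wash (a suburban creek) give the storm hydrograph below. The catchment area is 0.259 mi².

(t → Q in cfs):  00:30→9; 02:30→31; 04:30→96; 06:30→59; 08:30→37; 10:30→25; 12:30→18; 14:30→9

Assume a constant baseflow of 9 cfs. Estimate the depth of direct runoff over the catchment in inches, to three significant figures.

Direct runoff: 0.0, 22.0, 87.0, 50.0, 28.0, 16.0, 9.0, 0.0 cfs; ΣQ_DR = 212.0 cfs.
V = ΣQ_DR · Δt = 212.0 × 7200 s = 1.526 × 10^6 ft³.
Over A = 0.259 mi², depth = V / A = 2.54 in.

d ≈ 2.54 in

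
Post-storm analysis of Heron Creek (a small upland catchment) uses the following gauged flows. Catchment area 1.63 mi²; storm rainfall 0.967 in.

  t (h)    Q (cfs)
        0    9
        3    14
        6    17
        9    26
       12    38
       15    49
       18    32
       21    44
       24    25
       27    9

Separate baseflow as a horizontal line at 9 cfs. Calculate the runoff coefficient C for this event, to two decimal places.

C ≈ 0.51

ΣQ_DR = 173.0 cfs; V = ΣQ_DR·Δt = 1.868 × 10^6 ft³.
Runoff depth d = V / A = 0.4934 in.
C = d / P = 0.4934 / 0.967 = 0.51.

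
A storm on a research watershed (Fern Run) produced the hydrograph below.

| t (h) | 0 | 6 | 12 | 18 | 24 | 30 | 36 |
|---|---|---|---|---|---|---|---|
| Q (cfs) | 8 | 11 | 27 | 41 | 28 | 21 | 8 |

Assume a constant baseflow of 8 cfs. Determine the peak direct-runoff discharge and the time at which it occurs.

Subtracting baseflow gives direct-runoff ordinates: 0.0, 3.0, 19.0, 33.0, 20.0, 13.0, 0.0 cfs.
The maximum is 33.0 cfs, occurring at the reading for t = 18 h.

Q_p = 33.0 cfs at t = 18 h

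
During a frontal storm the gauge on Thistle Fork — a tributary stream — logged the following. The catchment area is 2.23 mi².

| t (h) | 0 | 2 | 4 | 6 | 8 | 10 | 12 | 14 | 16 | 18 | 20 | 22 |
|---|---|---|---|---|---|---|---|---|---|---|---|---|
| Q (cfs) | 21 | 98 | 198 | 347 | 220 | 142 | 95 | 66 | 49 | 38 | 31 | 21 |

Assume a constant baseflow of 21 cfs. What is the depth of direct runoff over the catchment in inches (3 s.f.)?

Direct runoff: 0.0, 77.0, 177.0, 326.0, 199.0, 121.0, 74.0, 45.0, 28.0, 17.0, 10.0, 0.0 cfs; ΣQ_DR = 1074 cfs.
V = ΣQ_DR · Δt = 1074 × 7200 s = 7.733 × 10^6 ft³.
Over A = 2.23 mi², depth = V / A = 1.49 in.

d ≈ 1.49 in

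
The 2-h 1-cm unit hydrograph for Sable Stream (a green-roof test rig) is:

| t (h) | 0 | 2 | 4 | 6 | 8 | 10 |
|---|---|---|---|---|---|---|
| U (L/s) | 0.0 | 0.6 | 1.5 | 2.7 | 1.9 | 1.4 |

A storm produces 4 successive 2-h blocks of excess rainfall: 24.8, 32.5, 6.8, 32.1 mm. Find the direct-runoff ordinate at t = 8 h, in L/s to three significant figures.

By discrete convolution, Q_j = Σ (P_i / 10 mm) · U_{j−i}.
At t = 8 h (j=4): Q = (24.8/10)·1.9 + (32.5/10)·2.7 + (6.8/10)·1.5 + (32.1/10)·0.6 = 16.4 L/s.

Q ≈ 16.4 L/s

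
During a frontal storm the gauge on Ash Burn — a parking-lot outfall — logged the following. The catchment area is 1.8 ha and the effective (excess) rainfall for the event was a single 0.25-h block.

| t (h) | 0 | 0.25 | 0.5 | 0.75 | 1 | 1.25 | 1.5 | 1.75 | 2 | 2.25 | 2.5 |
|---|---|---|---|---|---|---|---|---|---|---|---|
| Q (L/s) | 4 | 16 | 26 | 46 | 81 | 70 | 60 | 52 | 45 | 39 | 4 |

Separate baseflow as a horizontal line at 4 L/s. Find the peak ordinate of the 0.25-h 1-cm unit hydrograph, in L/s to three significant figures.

U_p ≈ 38.6 L/s

Direct runoff: 0.0, 12.0, 22.0, 42.0, 77.0, 66.0, 56.0, 48.0, 41.0, 35.0, 0.0 L/s; ΣQ_DR = 399.0 L/s, peak = 77.0 L/s.
Runoff depth d = ΣQ_DR·Δt / A = 399.0 × 900 / (1.8 ha) = 19.95 mm.
The 1-cm UH is the DRH scaled by (10 mm)/d, so U_p = 77.0 × 10/19.95 = 38.6 L/s.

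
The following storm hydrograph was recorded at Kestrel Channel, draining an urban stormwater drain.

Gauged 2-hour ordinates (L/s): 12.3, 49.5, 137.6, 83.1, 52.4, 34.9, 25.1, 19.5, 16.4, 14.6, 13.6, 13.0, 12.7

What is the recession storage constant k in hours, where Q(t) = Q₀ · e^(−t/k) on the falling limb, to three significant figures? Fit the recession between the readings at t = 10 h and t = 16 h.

k ≈ 7.94 h

On the falling limb, Q drops from 34.9 to 16.4 L/s between t = 10 h and t = 16 h (Δt = 6 h).
k = −Δt / ln(Q₂/Q₁) = −6 / ln(16.4/34.9) = 7.94 h.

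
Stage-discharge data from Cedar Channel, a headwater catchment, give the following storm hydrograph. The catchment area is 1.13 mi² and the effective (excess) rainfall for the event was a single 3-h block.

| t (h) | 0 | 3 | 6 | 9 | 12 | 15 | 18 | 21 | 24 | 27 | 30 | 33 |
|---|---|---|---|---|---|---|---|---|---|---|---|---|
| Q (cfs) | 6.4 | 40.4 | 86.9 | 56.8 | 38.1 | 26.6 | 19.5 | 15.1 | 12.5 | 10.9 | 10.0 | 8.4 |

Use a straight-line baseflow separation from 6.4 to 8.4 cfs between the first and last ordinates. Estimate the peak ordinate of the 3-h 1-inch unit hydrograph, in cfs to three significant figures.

U_p ≈ 80.2 cfs

Direct runoff: 0.00, 33.82, 80.14, 49.85, 30.97, 19.29, 12.01, 7.43, 4.65, 2.86, 1.78, 0.00 cfs; ΣQ_DR = 242.8 cfs, peak = 80.14 cfs.
Runoff depth d = ΣQ_DR·Δt / A = 242.8 × 10800 / (1.13 mi²) = 0.9989 in.
The 1-inch UH is the DRH scaled by (1 in)/d, so U_p = 80.14 × 1/0.9989 = 80.2 cfs.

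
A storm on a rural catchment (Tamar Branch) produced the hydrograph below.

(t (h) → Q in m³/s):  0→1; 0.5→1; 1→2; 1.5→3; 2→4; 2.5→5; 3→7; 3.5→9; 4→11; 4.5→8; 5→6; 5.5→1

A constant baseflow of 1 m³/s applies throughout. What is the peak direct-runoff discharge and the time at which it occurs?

Q_p = 10.0 m³/s at t = 4 h

Subtracting baseflow gives direct-runoff ordinates: 0.0, 0.0, 1.0, 2.0, 3.0, 4.0, 6.0, 8.0, 10.0, 7.0, 5.0, 0.0 m³/s.
The maximum is 10.0 m³/s, occurring at the reading for t = 4 h.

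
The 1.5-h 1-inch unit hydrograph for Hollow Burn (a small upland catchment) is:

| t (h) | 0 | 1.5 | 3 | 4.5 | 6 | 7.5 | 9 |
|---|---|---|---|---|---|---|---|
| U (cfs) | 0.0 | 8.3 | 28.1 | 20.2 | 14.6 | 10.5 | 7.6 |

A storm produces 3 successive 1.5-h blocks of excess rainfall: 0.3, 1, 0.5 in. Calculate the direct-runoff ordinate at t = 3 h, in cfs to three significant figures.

By discrete convolution, Q_j = Σ (P_i / 1 in) · U_{j−i}.
At t = 3 h (j=2): Q = (0.3/1)·28.1 + (1/1)·8.3 + (0.5/1)·0.0 = 16.7 cfs.

Q ≈ 16.7 cfs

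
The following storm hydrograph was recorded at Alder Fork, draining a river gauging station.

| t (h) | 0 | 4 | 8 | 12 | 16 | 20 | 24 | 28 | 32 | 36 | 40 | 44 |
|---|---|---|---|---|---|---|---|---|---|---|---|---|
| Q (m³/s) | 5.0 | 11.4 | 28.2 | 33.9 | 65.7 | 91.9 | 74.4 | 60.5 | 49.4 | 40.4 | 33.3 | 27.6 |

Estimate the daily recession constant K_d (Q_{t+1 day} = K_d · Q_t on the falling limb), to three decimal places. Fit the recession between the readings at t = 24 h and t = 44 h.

K_d ≈ 0.304

Between t = 24 h and t = 44 h the flow falls from 74.4 to 27.6 m³/s over 5×4 h = 20 h.
Per-interval ratio K = (27.6/74.4)^(1/5) = 0.8201; K_d = K^(24/4) = 0.304.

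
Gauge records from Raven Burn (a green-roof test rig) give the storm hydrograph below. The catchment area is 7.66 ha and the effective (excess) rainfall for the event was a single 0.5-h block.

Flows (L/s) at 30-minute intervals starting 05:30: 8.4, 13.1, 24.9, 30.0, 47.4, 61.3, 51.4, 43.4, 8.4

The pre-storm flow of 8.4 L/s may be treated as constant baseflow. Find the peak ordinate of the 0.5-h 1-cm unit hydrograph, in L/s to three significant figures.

Direct runoff: 0.0, 4.7, 16.5, 21.6, 39.0, 52.9, 43.0, 35.0, 0.0 L/s; ΣQ_DR = 212.7 L/s, peak = 52.9 L/s.
Runoff depth d = ΣQ_DR·Δt / A = 212.7 × 1800 / (7.66 ha) = 4.998 mm.
The 1-cm UH is the DRH scaled by (10 mm)/d, so U_p = 52.9 × 10/4.998 = 106 L/s.

U_p ≈ 106 L/s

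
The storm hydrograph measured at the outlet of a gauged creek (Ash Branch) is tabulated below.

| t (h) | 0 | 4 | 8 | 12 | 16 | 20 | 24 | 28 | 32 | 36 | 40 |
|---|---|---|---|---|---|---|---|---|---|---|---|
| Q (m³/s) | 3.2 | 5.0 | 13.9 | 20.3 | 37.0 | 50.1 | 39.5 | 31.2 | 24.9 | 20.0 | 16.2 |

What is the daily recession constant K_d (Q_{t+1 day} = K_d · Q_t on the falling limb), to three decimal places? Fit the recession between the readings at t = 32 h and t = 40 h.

K_d ≈ 0.275

Between t = 32 h and t = 40 h the flow falls from 24.9 to 16.2 m³/s over 2×4 h = 8 h.
Per-interval ratio K = (16.2/24.9)^(1/2) = 0.8066; K_d = K^(24/4) = 0.275.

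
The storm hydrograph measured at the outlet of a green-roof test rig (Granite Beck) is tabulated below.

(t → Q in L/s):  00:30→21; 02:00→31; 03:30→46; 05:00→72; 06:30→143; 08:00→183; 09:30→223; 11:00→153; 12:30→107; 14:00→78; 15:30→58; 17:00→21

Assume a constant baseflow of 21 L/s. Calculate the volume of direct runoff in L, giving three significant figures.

Direct-runoff ordinates (Q − Q_b): 0.0, 10.0, 25.0, 51.0, 122.0, 162.0, 202.0, 132.0, 86.0, 57.0, 37.0, 0.0 L/s.
ΣQ_DR = 884.0 L/s.
With Δt = 1.5 h = 5400 s, V = ΣQ_DR · Δt = 884.0 × 5400 = 4.77 × 10^6 L.

V ≈ 4.77 × 10^6 L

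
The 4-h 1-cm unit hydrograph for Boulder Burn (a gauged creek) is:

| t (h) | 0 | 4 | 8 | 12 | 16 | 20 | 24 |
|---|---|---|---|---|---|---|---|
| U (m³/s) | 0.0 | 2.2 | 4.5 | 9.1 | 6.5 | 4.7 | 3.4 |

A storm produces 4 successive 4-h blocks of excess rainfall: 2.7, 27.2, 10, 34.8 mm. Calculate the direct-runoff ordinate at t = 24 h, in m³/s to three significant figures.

Q ≈ 51.9 m³/s

By discrete convolution, Q_j = Σ (P_i / 10 mm) · U_{j−i}.
At t = 24 h (j=6): Q = (2.7/10)·3.4 + (27.2/10)·4.7 + (10/10)·6.5 + (34.8/10)·9.1 = 51.9 m³/s.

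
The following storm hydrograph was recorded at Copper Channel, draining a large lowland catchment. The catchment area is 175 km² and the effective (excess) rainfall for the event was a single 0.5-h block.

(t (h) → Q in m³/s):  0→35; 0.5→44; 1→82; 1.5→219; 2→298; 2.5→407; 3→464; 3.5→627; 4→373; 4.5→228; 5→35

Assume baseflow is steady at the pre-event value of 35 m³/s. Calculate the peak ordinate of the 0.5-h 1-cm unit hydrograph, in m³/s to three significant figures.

U_p ≈ 237 m³/s

Direct runoff: 0.0, 9.0, 47.0, 184.0, 263.0, 372.0, 429.0, 592.0, 338.0, 193.0, 0.0 m³/s; ΣQ_DR = 2427 m³/s, peak = 592.0 m³/s.
Runoff depth d = ΣQ_DR·Δt / A = 2427 × 1800 / (175 km²) = 24.96 mm.
The 1-cm UH is the DRH scaled by (10 mm)/d, so U_p = 592.0 × 10/24.96 = 237 m³/s.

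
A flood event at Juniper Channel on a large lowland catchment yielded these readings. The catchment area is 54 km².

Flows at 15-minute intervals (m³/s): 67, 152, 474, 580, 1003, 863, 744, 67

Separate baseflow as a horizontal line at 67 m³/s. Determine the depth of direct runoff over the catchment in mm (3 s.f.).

d ≈ 56.9 mm

Direct runoff: 0.0, 85.0, 407.0, 513.0, 936.0, 796.0, 677.0, 0.0 m³/s; ΣQ_DR = 3414 m³/s.
V = ΣQ_DR · Δt = 3414 × 900 s = 3.073 × 10^6 m³.
Over A = 54 km², depth = V / A = 56.9 mm.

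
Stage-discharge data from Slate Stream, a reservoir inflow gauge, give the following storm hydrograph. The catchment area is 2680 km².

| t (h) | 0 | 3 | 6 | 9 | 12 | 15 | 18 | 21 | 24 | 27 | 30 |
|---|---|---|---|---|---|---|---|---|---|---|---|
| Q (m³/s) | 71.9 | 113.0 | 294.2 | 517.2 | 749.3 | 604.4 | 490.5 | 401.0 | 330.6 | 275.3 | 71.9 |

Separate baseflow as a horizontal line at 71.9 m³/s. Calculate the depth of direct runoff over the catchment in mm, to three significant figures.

d ≈ 12.6 mm

Direct runoff: 0.0, 41.1, 222.3, 445.3, 677.4, 532.5, 418.6, 329.1, 258.7, 203.4, 0.0 m³/s; ΣQ_DR = 3128 m³/s.
V = ΣQ_DR · Δt = 3128 × 10800 s = 3.379 × 10^7 m³.
Over A = 2680 km², depth = V / A = 12.6 mm.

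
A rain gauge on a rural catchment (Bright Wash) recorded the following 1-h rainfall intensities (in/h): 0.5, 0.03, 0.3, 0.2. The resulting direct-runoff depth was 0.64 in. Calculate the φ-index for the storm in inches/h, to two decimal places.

φ ≈ 0.12 in/h

Only the 3 blocks with intensity above φ contribute runoff: 0.5, 0.3, 0.2 in/h.
Σ(I−φ)·Δt = d  ⇒  (0.5+0.3+0.2 − 3φ)·1 = 0.64
φ = (1.000 − 0.64/1) / 3 = 0.12 in/h.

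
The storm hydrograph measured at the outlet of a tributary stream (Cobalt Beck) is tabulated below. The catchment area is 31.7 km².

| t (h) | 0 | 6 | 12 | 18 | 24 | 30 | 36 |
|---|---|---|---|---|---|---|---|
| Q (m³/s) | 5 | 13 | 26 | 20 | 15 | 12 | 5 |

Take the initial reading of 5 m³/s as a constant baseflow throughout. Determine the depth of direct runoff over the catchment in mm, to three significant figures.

Direct runoff: 0.0, 8.0, 21.0, 15.0, 10.0, 7.0, 0.0 m³/s; ΣQ_DR = 61.00 m³/s.
V = ΣQ_DR · Δt = 61.00 × 21600 s = 1.318 × 10^6 m³.
Over A = 31.7 km², depth = V / A = 41.6 mm.

d ≈ 41.6 mm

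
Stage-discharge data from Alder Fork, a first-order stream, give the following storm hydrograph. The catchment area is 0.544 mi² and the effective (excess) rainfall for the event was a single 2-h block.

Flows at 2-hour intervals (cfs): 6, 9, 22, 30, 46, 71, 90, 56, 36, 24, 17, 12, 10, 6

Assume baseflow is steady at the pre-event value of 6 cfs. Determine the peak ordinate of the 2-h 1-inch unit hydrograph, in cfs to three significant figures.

Direct runoff: 0.0, 3.0, 16.0, 24.0, 40.0, 65.0, 84.0, 50.0, 30.0, 18.0, 11.0, 6.0, 4.0, 0.0 cfs; ΣQ_DR = 351.0 cfs, peak = 84.0 cfs.
Runoff depth d = ΣQ_DR·Δt / A = 351.0 × 7200 / (0.544 mi²) = 2.000 in.
The 1-inch UH is the DRH scaled by (1 in)/d, so U_p = 84.0 × 1/2.000 = 42.0 cfs.

U_p ≈ 42.0 cfs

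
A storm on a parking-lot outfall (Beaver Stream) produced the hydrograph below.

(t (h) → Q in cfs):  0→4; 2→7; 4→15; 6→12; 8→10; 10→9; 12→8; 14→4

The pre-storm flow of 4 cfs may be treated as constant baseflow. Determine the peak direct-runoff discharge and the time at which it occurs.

Subtracting baseflow gives direct-runoff ordinates: 0.0, 3.0, 11.0, 8.0, 6.0, 5.0, 4.0, 0.0 cfs.
The maximum is 11.0 cfs, occurring at the reading for t = 4 h.

Q_p = 11.0 cfs at t = 4 h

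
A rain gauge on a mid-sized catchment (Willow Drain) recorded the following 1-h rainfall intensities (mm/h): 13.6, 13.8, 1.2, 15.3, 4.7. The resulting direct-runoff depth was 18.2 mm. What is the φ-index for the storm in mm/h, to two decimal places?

Only the 3 blocks with intensity above φ contribute runoff: 13.6, 13.8, 15.3 mm/h.
Σ(I−φ)·Δt = d  ⇒  (13.6+13.8+15.3 − 3φ)·1 = 18.2
φ = (42.70 − 18.2/1) / 3 = 8.17 mm/h.

φ ≈ 8.17 mm/h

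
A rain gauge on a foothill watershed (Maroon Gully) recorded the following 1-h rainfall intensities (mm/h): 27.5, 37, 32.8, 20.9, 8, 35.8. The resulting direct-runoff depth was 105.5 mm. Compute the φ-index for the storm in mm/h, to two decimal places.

Only the 5 blocks with intensity above φ contribute runoff: 27.5, 37, 32.8, 20.9, 35.8 mm/h.
Σ(I−φ)·Δt = d  ⇒  (27.5+37+32.8+20.9+35.8 − 5φ)·1 = 105.5
φ = (154.0 − 105.5/1) / 5 = 9.70 mm/h.

φ ≈ 9.70 mm/h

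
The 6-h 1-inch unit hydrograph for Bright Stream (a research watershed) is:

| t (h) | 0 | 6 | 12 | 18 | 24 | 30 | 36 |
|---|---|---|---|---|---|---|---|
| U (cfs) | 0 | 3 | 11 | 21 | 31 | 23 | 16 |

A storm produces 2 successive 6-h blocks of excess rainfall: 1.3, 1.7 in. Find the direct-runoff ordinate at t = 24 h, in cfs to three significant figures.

By discrete convolution, Q_j = Σ (P_i / 1 in) · U_{j−i}.
At t = 24 h (j=4): Q = (1.3/1)·31 + (1.7/1)·21 = 76.0 cfs.

Q ≈ 76.0 cfs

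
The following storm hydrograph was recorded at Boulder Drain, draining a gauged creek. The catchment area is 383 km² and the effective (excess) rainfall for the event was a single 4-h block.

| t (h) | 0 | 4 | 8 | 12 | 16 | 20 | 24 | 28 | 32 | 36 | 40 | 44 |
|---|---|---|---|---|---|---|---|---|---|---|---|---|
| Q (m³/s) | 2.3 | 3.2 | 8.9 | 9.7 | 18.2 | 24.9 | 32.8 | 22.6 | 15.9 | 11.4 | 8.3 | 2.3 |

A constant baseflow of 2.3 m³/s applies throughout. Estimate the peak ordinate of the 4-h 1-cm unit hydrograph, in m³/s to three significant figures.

U_p ≈ 61.0 m³/s

Direct runoff: 0.0, 0.9, 6.6, 7.4, 15.9, 22.6, 30.5, 20.3, 13.6, 9.1, 6.0, 0.0 m³/s; ΣQ_DR = 132.9 m³/s, peak = 30.5 m³/s.
Runoff depth d = ΣQ_DR·Δt / A = 132.9 × 14400 / (383 km²) = 4.997 mm.
The 1-cm UH is the DRH scaled by (10 mm)/d, so U_p = 30.5 × 10/4.997 = 61.0 m³/s.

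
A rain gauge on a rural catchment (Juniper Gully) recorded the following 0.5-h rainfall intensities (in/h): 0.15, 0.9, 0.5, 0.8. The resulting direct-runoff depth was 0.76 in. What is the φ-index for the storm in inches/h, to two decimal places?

φ ≈ 0.23 in/h

Only the 3 blocks with intensity above φ contribute runoff: 0.9, 0.5, 0.8 in/h.
Σ(I−φ)·Δt = d  ⇒  (0.9+0.5+0.8 − 3φ)·0.5 = 0.76
φ = (2.200 − 0.76/0.5) / 3 = 0.23 in/h.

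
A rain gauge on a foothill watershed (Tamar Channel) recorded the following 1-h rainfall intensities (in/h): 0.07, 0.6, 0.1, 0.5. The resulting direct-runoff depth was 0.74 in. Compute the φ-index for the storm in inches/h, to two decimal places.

Only the 2 blocks with intensity above φ contribute runoff: 0.6, 0.5 in/h.
Σ(I−φ)·Δt = d  ⇒  (0.6+0.5 − 2φ)·1 = 0.74
φ = (1.100 − 0.74/1) / 2 = 0.18 in/h.

φ ≈ 0.18 in/h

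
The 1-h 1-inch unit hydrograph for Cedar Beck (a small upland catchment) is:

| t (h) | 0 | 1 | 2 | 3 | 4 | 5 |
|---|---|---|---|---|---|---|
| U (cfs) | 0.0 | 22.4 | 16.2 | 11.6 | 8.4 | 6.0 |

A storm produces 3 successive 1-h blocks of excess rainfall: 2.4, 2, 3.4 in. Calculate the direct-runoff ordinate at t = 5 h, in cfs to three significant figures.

Q ≈ 70.6 cfs

By discrete convolution, Q_j = Σ (P_i / 1 in) · U_{j−i}.
At t = 5 h (j=5): Q = (2.4/1)·6.0 + (2/1)·8.4 + (3.4/1)·11.6 = 70.6 cfs.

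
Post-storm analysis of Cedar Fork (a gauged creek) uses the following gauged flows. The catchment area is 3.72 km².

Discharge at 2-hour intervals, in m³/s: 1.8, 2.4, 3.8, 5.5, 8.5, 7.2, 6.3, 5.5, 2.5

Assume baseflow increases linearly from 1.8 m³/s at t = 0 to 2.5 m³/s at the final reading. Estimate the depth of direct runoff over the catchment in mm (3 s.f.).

d ≈ 46.7 mm

Direct runoff: 0.00, 0.51, 1.82, 3.44, 6.35, 4.96, 3.98, 3.09, 0.00 m³/s; ΣQ_DR = 24.15 m³/s.
V = ΣQ_DR · Δt = 24.15 × 7200 s = 1.739 × 10^5 m³.
Over A = 3.72 km², depth = V / A = 46.7 mm.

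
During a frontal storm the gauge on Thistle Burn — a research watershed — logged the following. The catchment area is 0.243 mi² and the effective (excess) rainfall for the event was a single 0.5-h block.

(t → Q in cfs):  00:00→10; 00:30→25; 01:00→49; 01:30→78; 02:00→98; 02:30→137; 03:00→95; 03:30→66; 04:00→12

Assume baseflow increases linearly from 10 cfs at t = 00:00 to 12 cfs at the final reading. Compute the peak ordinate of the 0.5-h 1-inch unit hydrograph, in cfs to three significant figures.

U_p ≈ 83.7 cfs

Direct runoff: 0.00, 14.75, 38.50, 67.25, 87.00, 125.75, 83.50, 54.25, 0.00 cfs; ΣQ_DR = 471.0 cfs, peak = 125.75 cfs.
Runoff depth d = ΣQ_DR·Δt / A = 471.0 × 1800 / (0.243 mi²) = 1.502 in.
The 1-inch UH is the DRH scaled by (1 in)/d, so U_p = 125.75 × 1/1.502 = 83.7 cfs.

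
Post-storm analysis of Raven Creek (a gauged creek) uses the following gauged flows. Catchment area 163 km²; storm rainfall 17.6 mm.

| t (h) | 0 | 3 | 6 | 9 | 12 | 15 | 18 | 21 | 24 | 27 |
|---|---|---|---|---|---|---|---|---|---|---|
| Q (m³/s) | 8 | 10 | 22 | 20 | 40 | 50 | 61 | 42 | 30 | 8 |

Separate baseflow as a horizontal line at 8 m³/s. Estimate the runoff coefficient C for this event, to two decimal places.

ΣQ_DR = 211.0 m³/s; V = ΣQ_DR·Δt = 2.279 × 10^6 m³.
Runoff depth d = V / A = 13.98 mm.
C = d / P = 13.98 / 17.6 = 0.79.

C ≈ 0.79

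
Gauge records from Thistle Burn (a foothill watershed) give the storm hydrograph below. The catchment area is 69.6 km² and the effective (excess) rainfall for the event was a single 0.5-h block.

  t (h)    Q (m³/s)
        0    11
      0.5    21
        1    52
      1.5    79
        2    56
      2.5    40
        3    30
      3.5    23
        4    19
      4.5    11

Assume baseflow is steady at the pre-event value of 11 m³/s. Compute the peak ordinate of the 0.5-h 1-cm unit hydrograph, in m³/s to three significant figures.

U_p ≈ 113 m³/s

Direct runoff: 0.0, 10.0, 41.0, 68.0, 45.0, 29.0, 19.0, 12.0, 8.0, 0.0 m³/s; ΣQ_DR = 232.0 m³/s, peak = 68.0 m³/s.
Runoff depth d = ΣQ_DR·Δt / A = 232.0 × 1800 / (69.6 km²) = 6.000 mm.
The 1-cm UH is the DRH scaled by (10 mm)/d, so U_p = 68.0 × 10/6.000 = 113 m³/s.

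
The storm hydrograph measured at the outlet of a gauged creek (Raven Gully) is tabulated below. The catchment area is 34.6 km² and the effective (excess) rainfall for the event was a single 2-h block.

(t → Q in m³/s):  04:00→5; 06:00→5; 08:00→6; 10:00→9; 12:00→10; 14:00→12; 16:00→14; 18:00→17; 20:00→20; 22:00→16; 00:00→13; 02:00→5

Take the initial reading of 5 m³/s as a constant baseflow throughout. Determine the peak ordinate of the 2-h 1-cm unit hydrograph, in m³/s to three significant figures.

Direct runoff: 0.0, 0.0, 1.0, 4.0, 5.0, 7.0, 9.0, 12.0, 15.0, 11.0, 8.0, 0.0 m³/s; ΣQ_DR = 72.00 m³/s, peak = 15.0 m³/s.
Runoff depth d = ΣQ_DR·Δt / A = 72.00 × 7200 / (34.6 km²) = 14.98 mm.
The 1-cm UH is the DRH scaled by (10 mm)/d, so U_p = 15.0 × 10/14.98 = 10.0 m³/s.

U_p ≈ 10.0 m³/s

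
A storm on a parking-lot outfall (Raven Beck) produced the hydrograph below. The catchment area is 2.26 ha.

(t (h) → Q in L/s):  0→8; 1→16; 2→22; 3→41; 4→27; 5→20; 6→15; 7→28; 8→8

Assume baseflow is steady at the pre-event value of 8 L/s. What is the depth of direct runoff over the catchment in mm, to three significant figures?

Direct runoff: 0.0, 8.0, 14.0, 33.0, 19.0, 12.0, 7.0, 20.0, 0.0 L/s; ΣQ_DR = 113.0 L/s.
V = ΣQ_DR · Δt = 113.0 × 3600 s = 4.068 × 10^5 L.
Over A = 2.26 ha, depth = V / A = 18.0 mm.

d ≈ 18.0 mm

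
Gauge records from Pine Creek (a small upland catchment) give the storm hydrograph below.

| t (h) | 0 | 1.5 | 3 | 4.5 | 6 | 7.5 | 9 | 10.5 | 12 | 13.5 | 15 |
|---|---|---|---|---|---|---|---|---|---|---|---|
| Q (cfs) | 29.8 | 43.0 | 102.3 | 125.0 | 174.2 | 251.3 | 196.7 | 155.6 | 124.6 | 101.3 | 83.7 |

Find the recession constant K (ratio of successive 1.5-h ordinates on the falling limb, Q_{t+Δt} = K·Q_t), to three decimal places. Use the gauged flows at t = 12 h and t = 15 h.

K ≈ 0.820

Using the recession-limb readings at t = 12 h and t = 15 h: Q falls from 124.6 to 83.7 cfs over 2 intervals.
K = (Q₂/Q₁)^(1/2) = (83.7/124.6)^(1/2) = 0.820.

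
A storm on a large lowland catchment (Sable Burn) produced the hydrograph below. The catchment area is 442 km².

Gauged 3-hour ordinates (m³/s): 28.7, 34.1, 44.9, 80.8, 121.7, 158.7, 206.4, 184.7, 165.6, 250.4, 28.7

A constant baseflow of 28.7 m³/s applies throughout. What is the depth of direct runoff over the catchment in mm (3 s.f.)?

d ≈ 24.2 mm

Direct runoff: 0.0, 5.4, 16.2, 52.1, 93.0, 130.0, 177.7, 156.0, 136.9, 221.7, 0.0 m³/s; ΣQ_DR = 989.0 m³/s.
V = ΣQ_DR · Δt = 989.0 × 10800 s = 1.068 × 10^7 m³.
Over A = 442 km², depth = V / A = 24.2 mm.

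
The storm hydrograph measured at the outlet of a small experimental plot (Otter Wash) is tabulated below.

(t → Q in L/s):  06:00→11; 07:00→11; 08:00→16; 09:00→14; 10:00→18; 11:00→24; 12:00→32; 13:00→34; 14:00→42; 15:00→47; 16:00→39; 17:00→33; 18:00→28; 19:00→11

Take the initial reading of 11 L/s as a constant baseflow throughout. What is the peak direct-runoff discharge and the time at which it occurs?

Subtracting baseflow gives direct-runoff ordinates: 0.0, 0.0, 5.0, 3.0, 7.0, 13.0, 21.0, 23.0, 31.0, 36.0, 28.0, 22.0, 17.0, 0.0 L/s.
The maximum is 36.0 L/s, occurring at the reading for t = 15:00.

Q_p = 36.0 L/s at t = 15:00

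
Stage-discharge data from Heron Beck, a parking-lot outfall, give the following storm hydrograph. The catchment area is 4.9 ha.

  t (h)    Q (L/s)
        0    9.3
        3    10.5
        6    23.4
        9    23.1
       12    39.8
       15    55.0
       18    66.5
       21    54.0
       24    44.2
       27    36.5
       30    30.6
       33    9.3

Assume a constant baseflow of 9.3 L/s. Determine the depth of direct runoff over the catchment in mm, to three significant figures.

Direct runoff: 0.0, 1.2, 14.1, 13.8, 30.5, 45.7, 57.2, 44.7, 34.9, 27.2, 21.3, 0.0 L/s; ΣQ_DR = 290.6 L/s.
V = ΣQ_DR · Δt = 290.6 × 10800 s = 3.138 × 10^6 L.
Over A = 4.9 ha, depth = V / A = 64.1 mm.

d ≈ 64.1 mm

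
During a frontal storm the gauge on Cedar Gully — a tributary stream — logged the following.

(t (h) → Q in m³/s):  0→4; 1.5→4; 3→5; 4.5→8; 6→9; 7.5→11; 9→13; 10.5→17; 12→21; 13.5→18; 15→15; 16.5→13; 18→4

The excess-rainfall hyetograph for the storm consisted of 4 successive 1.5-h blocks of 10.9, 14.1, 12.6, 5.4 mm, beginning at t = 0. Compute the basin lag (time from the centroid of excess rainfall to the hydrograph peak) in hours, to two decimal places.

Centroid of excess rainfall: t_c = Σ P_i·t̄_i / ΣP_i = 2.6860 h (block centres at 0.75, 2.25, 3.75, 5.25 h).
Hydrograph peak occurs at t = 12 h, so basin lag t_L = 12 − 2.6860 = 9.31 h.

t_L ≈ 9.31 h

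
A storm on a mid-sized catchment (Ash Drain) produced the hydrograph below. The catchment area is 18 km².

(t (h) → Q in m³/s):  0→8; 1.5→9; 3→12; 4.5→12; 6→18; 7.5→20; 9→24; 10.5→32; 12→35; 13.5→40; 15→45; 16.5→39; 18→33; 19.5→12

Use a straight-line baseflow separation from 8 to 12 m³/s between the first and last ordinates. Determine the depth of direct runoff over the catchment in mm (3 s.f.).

d ≈ 59.7 mm

Direct runoff: 0.00, 0.69, 3.38, 3.08, 8.77, 10.46, 14.15, 21.85, 24.54, 29.23, 33.92, 27.62, 21.31, 0.00 m³/s; ΣQ_DR = 199.0 m³/s.
V = ΣQ_DR · Δt = 199.0 × 5400 s = 1.075 × 10^6 m³.
Over A = 18 km², depth = V / A = 59.7 mm.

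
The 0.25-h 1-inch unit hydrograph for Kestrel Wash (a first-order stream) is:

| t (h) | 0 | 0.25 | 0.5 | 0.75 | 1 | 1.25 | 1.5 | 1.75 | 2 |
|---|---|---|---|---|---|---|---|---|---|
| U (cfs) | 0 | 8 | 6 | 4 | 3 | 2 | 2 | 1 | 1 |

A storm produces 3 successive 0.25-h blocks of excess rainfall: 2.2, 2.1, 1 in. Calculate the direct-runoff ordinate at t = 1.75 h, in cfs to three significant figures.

Q ≈ 8.40 cfs

By discrete convolution, Q_j = Σ (P_i / 1 in) · U_{j−i}.
At t = 1.75 h (j=7): Q = (2.2/1)·1 + (2.1/1)·2 + (1/1)·2 = 8.40 cfs.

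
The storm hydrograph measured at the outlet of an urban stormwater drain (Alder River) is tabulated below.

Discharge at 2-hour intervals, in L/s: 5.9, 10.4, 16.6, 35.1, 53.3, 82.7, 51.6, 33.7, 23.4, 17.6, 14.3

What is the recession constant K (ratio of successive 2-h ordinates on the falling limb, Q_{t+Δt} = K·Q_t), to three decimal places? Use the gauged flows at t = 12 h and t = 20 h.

K ≈ 0.726

Using the recession-limb readings at t = 12 h and t = 20 h: Q falls from 51.6 to 14.3 L/s over 4 intervals.
K = (Q₂/Q₁)^(1/4) = (14.3/51.6)^(1/4) = 0.726.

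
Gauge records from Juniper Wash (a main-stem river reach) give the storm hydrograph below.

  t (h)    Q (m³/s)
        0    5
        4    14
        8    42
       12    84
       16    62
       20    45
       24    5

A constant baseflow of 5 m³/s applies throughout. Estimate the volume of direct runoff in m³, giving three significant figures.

V ≈ 3.20 × 10^6 m³

Direct-runoff ordinates (Q − Q_b): 0.0, 9.0, 37.0, 79.0, 57.0, 40.0, 0.0 m³/s.
ΣQ_DR = 222.0 m³/s.
With Δt = 4 h = 14400 s, V = ΣQ_DR · Δt = 222.0 × 14400 = 3.20 × 10^6 m³.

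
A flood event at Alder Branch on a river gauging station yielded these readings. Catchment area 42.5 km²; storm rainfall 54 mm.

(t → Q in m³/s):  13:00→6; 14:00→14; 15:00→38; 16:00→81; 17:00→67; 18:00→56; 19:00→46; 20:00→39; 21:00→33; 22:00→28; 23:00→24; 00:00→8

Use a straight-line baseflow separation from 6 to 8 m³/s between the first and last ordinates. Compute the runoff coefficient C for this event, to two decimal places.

ΣQ_DR = 356.0 m³/s; V = ΣQ_DR·Δt = 1.282 × 10^6 m³.
Runoff depth d = V / A = 30.16 mm.
C = d / P = 30.16 / 54 = 0.56.

C ≈ 0.56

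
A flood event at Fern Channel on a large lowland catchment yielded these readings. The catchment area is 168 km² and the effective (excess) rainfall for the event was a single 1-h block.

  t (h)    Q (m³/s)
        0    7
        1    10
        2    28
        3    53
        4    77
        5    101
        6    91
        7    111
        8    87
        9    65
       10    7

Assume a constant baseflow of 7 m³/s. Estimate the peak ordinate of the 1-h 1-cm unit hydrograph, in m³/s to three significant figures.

Direct runoff: 0.0, 3.0, 21.0, 46.0, 70.0, 94.0, 84.0, 104.0, 80.0, 58.0, 0.0 m³/s; ΣQ_DR = 560.0 m³/s, peak = 104.0 m³/s.
Runoff depth d = ΣQ_DR·Δt / A = 560.0 × 3600 / (168 km²) = 12.00 mm.
The 1-cm UH is the DRH scaled by (10 mm)/d, so U_p = 104.0 × 10/12.00 = 86.7 m³/s.

U_p ≈ 86.7 m³/s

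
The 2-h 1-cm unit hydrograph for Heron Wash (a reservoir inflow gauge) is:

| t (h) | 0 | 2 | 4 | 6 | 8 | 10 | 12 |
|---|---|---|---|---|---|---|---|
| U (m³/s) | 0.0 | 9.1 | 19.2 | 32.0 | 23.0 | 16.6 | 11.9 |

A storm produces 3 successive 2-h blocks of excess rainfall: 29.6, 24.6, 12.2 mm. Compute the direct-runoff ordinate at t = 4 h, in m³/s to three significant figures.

By discrete convolution, Q_j = Σ (P_i / 10 mm) · U_{j−i}.
At t = 4 h (j=2): Q = (29.6/10)·19.2 + (24.6/10)·9.1 + (12.2/10)·0.0 = 79.2 m³/s.

Q ≈ 79.2 m³/s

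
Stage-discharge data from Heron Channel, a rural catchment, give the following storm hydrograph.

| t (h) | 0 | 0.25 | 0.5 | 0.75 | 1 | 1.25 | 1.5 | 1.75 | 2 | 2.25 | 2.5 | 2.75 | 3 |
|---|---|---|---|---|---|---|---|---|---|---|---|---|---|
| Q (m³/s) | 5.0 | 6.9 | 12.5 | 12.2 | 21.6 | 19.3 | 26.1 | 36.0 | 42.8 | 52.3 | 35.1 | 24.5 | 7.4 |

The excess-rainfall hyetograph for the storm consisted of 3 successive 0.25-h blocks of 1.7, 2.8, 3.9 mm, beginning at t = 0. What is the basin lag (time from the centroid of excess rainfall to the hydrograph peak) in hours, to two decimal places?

t_L ≈ 1.81 h

Centroid of excess rainfall: t_c = Σ P_i·t̄_i / ΣP_i = 0.4405 h (block centres at 0.125, 0.375, 0.625 h).
Hydrograph peak occurs at t = 2.25 h, so basin lag t_L = 2.25 − 0.4405 = 1.81 h.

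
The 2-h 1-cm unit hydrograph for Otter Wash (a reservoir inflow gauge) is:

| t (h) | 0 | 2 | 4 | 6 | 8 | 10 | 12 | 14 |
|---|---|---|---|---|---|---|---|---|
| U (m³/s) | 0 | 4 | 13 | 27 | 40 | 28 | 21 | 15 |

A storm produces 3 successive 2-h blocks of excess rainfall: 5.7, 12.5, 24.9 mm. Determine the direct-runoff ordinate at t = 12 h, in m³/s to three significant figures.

By discrete convolution, Q_j = Σ (P_i / 10 mm) · U_{j−i}.
At t = 12 h (j=6): Q = (5.7/10)·21 + (12.5/10)·28 + (24.9/10)·40 = 147 m³/s.

Q ≈ 147 m³/s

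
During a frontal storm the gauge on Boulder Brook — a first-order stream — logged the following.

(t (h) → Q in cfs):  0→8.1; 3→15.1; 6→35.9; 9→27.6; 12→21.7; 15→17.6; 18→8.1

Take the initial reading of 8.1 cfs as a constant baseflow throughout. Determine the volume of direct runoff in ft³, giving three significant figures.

V ≈ 8.36 × 10^5 ft³

Direct-runoff ordinates (Q − Q_b): 0.0, 7.0, 27.8, 19.5, 13.6, 9.5, 0.0 cfs.
ΣQ_DR = 77.40 cfs.
With Δt = 3 h = 10800 s, V = ΣQ_DR · Δt = 77.40 × 10800 = 8.36 × 10^5 ft³.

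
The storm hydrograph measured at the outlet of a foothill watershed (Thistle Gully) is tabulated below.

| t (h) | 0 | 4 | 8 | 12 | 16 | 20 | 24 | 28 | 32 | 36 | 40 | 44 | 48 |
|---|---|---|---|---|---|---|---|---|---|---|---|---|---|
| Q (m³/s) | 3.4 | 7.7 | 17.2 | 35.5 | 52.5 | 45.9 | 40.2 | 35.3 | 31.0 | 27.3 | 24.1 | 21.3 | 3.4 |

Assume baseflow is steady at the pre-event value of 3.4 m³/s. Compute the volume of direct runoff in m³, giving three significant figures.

V ≈ 4.33 × 10^6 m³

Direct-runoff ordinates (Q − Q_b): 0.0, 4.3, 13.8, 32.1, 49.1, 42.5, 36.8, 31.9, 27.6, 23.9, 20.7, 17.9, 0.0 m³/s.
ΣQ_DR = 300.6 m³/s.
With Δt = 4 h = 14400 s, V = ΣQ_DR · Δt = 300.6 × 14400 = 4.33 × 10^6 m³.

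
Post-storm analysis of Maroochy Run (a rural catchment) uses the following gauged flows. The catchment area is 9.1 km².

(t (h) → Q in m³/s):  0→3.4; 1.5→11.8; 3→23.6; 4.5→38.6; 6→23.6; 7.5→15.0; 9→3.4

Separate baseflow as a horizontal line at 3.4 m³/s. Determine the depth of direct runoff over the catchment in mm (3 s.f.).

Direct runoff: 0.0, 8.4, 20.2, 35.2, 20.2, 11.6, 0.0 m³/s; ΣQ_DR = 95.60 m³/s.
V = ΣQ_DR · Δt = 95.60 × 5400 s = 5.162 × 10^5 m³.
Over A = 9.1 km², depth = V / A = 56.7 mm.

d ≈ 56.7 mm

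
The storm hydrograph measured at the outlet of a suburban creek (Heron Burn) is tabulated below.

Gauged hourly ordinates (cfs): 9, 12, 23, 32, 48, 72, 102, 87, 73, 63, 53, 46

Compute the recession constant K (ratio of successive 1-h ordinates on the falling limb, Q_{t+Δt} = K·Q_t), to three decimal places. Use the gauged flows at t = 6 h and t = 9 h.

K ≈ 0.852

Using the recession-limb readings at t = 6 h and t = 9 h: Q falls from 102 to 63 cfs over 3 intervals.
K = (Q₂/Q₁)^(1/3) = (63/102)^(1/3) = 0.852.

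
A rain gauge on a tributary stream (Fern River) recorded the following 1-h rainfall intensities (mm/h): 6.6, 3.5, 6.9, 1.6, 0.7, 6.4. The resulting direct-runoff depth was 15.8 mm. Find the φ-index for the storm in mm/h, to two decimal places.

φ ≈ 1.90 mm/h

Only the 4 blocks with intensity above φ contribute runoff: 6.6, 3.5, 6.9, 6.4 mm/h.
Σ(I−φ)·Δt = d  ⇒  (6.6+3.5+6.9+6.4 − 4φ)·1 = 15.8
φ = (23.40 − 15.8/1) / 4 = 1.90 mm/h.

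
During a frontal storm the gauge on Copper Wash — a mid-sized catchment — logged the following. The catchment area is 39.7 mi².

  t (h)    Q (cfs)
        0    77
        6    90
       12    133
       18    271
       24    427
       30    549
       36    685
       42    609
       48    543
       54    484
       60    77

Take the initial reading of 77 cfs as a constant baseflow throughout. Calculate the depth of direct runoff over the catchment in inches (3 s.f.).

d ≈ 0.726 in

Direct runoff: 0.0, 13.0, 56.0, 194.0, 350.0, 472.0, 608.0, 532.0, 466.0, 407.0, 0.0 cfs; ΣQ_DR = 3098 cfs.
V = ΣQ_DR · Δt = 3098 × 21600 s = 6.692 × 10^7 ft³.
Over A = 39.7 mi², depth = V / A = 0.726 in.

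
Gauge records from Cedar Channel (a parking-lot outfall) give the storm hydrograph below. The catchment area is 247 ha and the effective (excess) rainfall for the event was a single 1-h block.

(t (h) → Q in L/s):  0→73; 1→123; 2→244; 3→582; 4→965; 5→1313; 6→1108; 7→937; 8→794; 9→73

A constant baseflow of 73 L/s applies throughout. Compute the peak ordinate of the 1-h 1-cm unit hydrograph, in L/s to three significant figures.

U_p ≈ 1550 L/s

Direct runoff: 0.0, 50.0, 171.0, 509.0, 892.0, 1240.0, 1035.0, 864.0, 721.0, 0.0 L/s; ΣQ_DR = 5482 L/s, peak = 1240.0 L/s.
Runoff depth d = ΣQ_DR·Δt / A = 5482 × 3600 / (247 ha) = 7.990 mm.
The 1-cm UH is the DRH scaled by (10 mm)/d, so U_p = 1240.0 × 10/7.990 = 1550 L/s.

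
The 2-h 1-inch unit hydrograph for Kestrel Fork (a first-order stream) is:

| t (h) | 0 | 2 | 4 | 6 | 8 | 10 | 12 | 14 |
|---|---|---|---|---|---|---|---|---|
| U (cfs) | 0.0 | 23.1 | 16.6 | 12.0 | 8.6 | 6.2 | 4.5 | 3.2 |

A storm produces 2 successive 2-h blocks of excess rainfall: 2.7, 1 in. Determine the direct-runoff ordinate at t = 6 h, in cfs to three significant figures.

Q ≈ 49.0 cfs

By discrete convolution, Q_j = Σ (P_i / 1 in) · U_{j−i}.
At t = 6 h (j=3): Q = (2.7/1)·12.0 + (1/1)·16.6 = 49.0 cfs.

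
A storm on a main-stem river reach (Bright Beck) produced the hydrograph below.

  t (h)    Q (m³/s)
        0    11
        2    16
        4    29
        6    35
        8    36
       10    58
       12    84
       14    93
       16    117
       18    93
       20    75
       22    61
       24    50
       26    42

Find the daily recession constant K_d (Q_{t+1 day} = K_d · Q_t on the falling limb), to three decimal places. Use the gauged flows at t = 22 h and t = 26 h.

K_d ≈ 0.107

Between t = 22 h and t = 26 h the flow falls from 61 to 42 m³/s over 2×2 h = 4 h.
Per-interval ratio K = (42/61)^(1/2) = 0.8298; K_d = K^(24/2) = 0.107.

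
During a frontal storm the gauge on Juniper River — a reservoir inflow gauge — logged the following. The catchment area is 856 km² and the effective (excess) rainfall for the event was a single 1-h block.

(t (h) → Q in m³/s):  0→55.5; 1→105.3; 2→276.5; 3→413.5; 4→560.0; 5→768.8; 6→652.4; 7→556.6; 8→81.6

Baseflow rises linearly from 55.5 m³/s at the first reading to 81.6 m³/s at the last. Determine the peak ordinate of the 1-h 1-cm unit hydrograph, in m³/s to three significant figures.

U_p ≈ 581 m³/s

Direct runoff: 0.00, 46.54, 214.47, 348.21, 491.45, 696.99, 577.33, 478.26, 0.00 m³/s; ΣQ_DR = 2853 m³/s, peak = 696.99 m³/s.
Runoff depth d = ΣQ_DR·Δt / A = 2853 × 3600 / (856 km²) = 12.00 mm.
The 1-cm UH is the DRH scaled by (10 mm)/d, so U_p = 696.99 × 10/12.00 = 581 m³/s.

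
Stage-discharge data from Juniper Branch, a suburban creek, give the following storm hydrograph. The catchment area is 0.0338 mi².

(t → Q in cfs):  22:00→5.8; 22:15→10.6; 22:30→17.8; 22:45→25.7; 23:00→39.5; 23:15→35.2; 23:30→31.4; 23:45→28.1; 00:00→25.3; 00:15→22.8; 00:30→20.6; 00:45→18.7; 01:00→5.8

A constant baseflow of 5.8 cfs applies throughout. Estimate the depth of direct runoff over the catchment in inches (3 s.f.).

d ≈ 2.43 in

Direct runoff: 0.0, 4.8, 12.0, 19.9, 33.7, 29.4, 25.6, 22.3, 19.5, 17.0, 14.8, 12.9, 0.0 cfs; ΣQ_DR = 211.9 cfs.
V = ΣQ_DR · Δt = 211.9 × 900 s = 1.907 × 10^5 ft³.
Over A = 0.0338 mi², depth = V / A = 2.43 in.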